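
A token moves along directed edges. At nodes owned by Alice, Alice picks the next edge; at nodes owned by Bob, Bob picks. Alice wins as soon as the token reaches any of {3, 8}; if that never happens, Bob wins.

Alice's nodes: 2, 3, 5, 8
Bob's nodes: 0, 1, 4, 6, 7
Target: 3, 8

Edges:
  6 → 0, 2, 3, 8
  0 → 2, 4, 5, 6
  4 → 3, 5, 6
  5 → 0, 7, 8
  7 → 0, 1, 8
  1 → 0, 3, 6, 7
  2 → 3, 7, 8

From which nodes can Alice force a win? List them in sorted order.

2, 3, 5, 8

A0 = {3, 8}
A1: add {2, 5} — 2 (Alice) has 2→3; 5 (Alice) has 5→8.
A2 = A1; e.g. 0 (Bob) can still go to 4. Fixed point.
Alice's winning region = {2, 3, 5, 8}.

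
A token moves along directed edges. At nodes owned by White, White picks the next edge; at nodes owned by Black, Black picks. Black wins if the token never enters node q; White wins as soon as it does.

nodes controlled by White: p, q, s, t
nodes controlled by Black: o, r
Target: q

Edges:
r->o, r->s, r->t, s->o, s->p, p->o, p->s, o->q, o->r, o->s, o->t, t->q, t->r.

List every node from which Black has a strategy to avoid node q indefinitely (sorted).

A0 = {q}
A1: add {t} — t (White) has t→q.
A2 = A1; e.g. o (Black) can still go to r. Fixed point.
White's attractor = {q, t}; Black avoids the target exactly from the complement.

o, p, r, s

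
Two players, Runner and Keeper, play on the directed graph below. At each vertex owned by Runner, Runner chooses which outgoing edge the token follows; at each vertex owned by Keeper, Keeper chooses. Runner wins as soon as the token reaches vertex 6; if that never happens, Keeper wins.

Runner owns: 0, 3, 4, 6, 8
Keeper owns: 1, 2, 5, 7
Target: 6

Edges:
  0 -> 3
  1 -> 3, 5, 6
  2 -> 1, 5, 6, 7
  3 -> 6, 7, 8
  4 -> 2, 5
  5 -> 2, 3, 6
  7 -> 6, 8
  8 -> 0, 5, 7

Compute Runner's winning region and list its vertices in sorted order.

A0 = {6}
A1: add {3} — 3 (Runner) has 3→6.
A2: add {0} — 0 (Runner) has 0→3.
A3: add {8} — 8 (Runner) has 8→0.
A4: add {7} — 7 (Keeper): all of {6, 8} already in.
A5 = A4; e.g. 1 (Keeper) can still go to 5. Fixed point.
Runner's winning region = {0, 3, 6, 7, 8}.

0, 3, 6, 7, 8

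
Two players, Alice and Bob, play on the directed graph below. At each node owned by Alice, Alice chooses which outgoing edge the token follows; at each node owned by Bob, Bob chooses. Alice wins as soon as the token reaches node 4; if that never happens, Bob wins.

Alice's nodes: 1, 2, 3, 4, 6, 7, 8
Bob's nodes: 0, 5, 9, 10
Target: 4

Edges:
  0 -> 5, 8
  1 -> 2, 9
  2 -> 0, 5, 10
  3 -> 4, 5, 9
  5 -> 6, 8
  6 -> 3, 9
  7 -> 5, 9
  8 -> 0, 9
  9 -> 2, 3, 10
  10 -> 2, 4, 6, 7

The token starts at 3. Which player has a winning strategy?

Alice

A0 = {4}
A1: add {3} — 3 (Alice) has 3→4.
3 ∈ A1, so Alice can force the target.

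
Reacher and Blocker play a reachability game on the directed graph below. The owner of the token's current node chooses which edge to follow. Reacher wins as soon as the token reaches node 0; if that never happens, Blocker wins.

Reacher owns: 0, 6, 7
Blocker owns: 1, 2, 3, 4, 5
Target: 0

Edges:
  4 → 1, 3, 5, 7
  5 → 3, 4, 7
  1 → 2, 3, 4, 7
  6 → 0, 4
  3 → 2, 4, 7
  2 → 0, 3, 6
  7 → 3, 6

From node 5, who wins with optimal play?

A0 = {0}
A1: add {6} — 6 (Reacher) has 6→0.
A2: add {7} — 7 (Reacher) has 7→6.
A3 = A2; e.g. 1 (Blocker) can still go to 2. Fixed point.
5 never enters the attractor, so Blocker can avoid the target forever.

Blocker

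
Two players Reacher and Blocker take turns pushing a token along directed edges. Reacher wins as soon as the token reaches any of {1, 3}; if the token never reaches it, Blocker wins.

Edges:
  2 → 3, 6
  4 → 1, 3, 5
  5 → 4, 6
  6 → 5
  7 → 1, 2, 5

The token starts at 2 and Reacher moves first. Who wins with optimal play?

Track states (vertex, player-to-move).
A0 = {(1,Reacher), (1,Blocker), (3,Reacher), (3,Blocker)}
A1: add {(2,Reacher), (4,Reacher), (7,Reacher)}.
(2,Reacher) ∈ A1 ⇒ Reacher forces the target.

Reacher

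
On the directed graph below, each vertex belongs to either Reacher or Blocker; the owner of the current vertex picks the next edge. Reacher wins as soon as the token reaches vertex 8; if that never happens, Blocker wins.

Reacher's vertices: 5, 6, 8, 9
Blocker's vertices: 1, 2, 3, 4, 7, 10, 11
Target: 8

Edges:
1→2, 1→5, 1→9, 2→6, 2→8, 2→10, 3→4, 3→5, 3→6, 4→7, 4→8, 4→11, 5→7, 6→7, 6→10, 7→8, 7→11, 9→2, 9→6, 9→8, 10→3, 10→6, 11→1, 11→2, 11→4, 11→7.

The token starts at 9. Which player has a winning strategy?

A0 = {8}
A1: add {9} — 9 (Reacher) has 9→8.
A2 = A1; e.g. 1 (Blocker) can still go to 2. Fixed point.
9 ∈ A1, so Reacher can force the target.

Reacher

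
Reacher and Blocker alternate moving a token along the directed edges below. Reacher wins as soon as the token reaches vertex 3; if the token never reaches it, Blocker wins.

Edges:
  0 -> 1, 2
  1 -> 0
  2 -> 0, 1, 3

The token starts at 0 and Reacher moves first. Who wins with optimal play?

Track states (vertex, player-to-move).
A0 = {(3,Reacher), (3,Blocker)}
A1: add {(2,Reacher)}.
A2 = A1; e.g. (0,Reacher) stays out. (0,Reacher) never enters ⇒ Blocker avoids the target.

Blocker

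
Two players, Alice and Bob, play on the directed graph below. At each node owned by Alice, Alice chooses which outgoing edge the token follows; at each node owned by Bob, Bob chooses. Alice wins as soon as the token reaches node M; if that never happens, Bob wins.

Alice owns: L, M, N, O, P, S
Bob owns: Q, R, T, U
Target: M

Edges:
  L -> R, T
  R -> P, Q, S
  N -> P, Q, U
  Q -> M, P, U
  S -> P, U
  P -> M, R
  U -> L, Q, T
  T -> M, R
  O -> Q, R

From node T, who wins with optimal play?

A0 = {M}
A1: add {P} — P (Alice) has P→M.
A2: add {N, S} — N (Alice) has N→P; S (Alice) has S→P.
A3 = A2; e.g. L (Alice) has no edge into A2. Fixed point.
T never enters the attractor, so Bob can avoid the target forever.

Bob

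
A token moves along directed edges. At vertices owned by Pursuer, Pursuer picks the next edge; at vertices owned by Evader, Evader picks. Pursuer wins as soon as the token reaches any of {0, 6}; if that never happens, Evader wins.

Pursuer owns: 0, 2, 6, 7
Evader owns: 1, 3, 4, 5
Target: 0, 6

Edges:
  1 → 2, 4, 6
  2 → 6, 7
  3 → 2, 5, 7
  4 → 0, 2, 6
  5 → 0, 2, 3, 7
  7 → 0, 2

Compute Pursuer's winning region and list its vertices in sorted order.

0, 1, 2, 4, 6, 7

A0 = {0, 6}
A1: add {2, 7} — 2 (Pursuer) has 2→6; 7 (Pursuer) has 7→0.
A2: add {4} — 4 (Evader): all of {0, 2, 6} already in.
A3: add {1} — 1 (Evader): all of {2, 4, 6} already in.
A4 = A3; e.g. 3 (Evader) can still go to 5. Fixed point.
Pursuer's winning region = {0, 1, 2, 4, 6, 7}.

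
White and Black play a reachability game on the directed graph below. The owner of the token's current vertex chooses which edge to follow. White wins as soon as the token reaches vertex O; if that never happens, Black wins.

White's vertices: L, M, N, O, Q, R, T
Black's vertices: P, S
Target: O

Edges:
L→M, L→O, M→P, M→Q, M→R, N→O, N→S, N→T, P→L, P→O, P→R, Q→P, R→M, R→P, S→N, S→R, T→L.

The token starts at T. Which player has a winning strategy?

A0 = {O}
A1: add {L, N} — L (White) has L→O; N (White) has N→O.
A2: add {T} — T (White) has T→L.
A3 = A2; e.g. M (White) has no edge into A2. Fixed point.
T ∈ A2, so White can force the target.

White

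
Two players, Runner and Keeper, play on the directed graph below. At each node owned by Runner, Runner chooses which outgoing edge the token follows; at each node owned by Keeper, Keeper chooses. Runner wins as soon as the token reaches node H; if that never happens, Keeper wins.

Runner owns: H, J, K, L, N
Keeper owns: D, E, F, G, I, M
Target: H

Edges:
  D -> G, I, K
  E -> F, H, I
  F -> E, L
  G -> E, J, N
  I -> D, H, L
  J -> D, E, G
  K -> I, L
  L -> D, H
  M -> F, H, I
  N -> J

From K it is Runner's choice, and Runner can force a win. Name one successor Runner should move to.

A0 = {H}
A1: add {L} — L (Runner) has L→H.
A2: add {K} — K (Runner) has K→L.
A3 = A2; e.g. D (Keeper) can still go to G. Fixed point.
From K, successor L is in the attractor (rank 1); the other successor I is not.

L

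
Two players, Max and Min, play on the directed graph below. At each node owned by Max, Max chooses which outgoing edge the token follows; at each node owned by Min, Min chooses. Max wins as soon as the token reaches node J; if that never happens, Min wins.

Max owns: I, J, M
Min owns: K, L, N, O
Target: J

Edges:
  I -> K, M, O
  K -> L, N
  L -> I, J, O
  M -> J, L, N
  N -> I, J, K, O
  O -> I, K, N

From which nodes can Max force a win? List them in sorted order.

I, J, M

A0 = {J}
A1: add {M} — M (Max) has M→J.
A2: add {I} — I (Max) has I→M.
A3 = A2; e.g. K (Min) can still go to L. Fixed point.
Max's winning region = {I, J, M}.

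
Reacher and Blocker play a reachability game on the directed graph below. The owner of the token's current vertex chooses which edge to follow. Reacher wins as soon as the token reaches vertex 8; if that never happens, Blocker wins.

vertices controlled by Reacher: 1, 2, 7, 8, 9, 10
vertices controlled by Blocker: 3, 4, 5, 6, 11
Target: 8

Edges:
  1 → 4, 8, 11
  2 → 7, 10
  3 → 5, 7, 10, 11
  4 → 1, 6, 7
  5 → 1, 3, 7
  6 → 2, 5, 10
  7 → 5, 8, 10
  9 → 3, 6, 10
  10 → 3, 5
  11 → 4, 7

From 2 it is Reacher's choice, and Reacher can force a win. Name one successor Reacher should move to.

7

A0 = {8}
A1: add {1, 7} — 1 (Reacher) has 1→8; 7 (Reacher) has 7→8.
A2: add {2} — 2 (Reacher) has 2→7.
A3 = A2; e.g. 3 (Blocker) can still go to 5. Fixed point.
From 2, successor 7 is in the attractor (rank 1); the other successor 10 is not.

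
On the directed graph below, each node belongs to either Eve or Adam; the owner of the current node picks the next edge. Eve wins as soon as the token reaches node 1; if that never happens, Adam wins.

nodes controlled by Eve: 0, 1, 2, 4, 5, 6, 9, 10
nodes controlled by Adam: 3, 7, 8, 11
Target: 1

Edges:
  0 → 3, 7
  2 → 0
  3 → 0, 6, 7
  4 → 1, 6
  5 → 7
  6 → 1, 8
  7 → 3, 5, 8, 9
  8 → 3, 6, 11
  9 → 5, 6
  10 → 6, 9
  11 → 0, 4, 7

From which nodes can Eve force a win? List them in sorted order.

A0 = {1}
A1: add {4, 6} — 4 (Eve) has 4→1; 6 (Eve) has 6→1.
A2: add {9, 10} — 9 (Eve) has 9→6; 10 (Eve) has 10→6.
A3 = A2; e.g. 0 (Eve) has no edge into A2. Fixed point.
Eve's winning region = {1, 4, 6, 9, 10}.

1, 4, 6, 9, 10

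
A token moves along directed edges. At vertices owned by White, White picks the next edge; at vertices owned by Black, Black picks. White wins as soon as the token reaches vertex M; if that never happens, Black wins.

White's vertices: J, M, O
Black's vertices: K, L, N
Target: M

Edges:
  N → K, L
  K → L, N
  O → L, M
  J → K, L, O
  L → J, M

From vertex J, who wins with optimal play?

A0 = {M}
A1: add {O} — O (White) has O→M.
A2: add {J} — J (White) has J→O.
J ∈ A2, so White can force the target.

White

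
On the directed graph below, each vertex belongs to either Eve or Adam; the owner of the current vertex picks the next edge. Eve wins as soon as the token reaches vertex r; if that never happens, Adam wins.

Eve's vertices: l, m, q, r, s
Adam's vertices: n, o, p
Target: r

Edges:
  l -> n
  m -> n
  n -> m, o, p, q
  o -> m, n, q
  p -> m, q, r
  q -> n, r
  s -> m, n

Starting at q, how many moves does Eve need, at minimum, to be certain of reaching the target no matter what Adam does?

A0 = {r}
A1: add {q} — q (Eve) has q→r.
A2 = A1; e.g. l (Eve) has no edge into A1. Fixed point.
q enters the attractor at level 1, so Eve can force the target in 1 move from there.

1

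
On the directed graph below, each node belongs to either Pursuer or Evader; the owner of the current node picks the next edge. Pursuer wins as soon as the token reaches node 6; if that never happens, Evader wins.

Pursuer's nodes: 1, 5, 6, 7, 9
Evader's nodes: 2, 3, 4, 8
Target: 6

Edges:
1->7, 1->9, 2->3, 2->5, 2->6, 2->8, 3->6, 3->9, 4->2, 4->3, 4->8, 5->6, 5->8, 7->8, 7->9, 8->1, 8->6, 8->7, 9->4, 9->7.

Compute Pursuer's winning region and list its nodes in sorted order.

5, 6

A0 = {6}
A1: add {5} — 5 (Pursuer) has 5→6.
A2 = A1; e.g. 1 (Pursuer) has no edge into A1. Fixed point.
Pursuer's winning region = {5, 6}.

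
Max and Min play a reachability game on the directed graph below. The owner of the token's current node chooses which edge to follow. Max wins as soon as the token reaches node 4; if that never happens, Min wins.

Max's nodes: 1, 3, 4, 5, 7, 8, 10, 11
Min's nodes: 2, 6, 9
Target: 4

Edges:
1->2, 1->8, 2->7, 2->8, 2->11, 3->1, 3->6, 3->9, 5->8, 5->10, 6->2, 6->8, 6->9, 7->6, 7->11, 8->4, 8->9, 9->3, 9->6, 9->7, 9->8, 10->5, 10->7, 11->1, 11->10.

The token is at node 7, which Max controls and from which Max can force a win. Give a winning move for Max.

11

A0 = {4}
A1: add {8} — 8 (Max) has 8→4.
A2: add {1, 5} — 1 (Max) has 1→8; 5 (Max) has 5→8.
A3: add {3, 10, 11} — 3 (Max) has 3→1; 10 (Max) has 10→5; 11 (Max) has 11→1.
A4: add {7} — 7 (Max) has 7→11.
A5: add {2} — 2 (Min): all of {7, 8, 11} already in.
A6 = A5; e.g. 6 (Min) can still go to 9. Fixed point.
From 7, successor 11 is in the attractor (rank 3); the other successor 6 is not.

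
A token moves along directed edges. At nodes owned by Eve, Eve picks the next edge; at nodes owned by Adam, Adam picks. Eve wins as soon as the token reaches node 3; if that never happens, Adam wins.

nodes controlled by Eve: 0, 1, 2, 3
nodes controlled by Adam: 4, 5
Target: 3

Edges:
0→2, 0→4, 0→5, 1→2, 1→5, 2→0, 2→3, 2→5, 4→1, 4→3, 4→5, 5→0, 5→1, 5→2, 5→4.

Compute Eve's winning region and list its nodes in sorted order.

0, 1, 2, 3

A0 = {3}
A1: add {2} — 2 (Eve) has 2→3.
A2: add {0, 1} — 0 (Eve) has 0→2; 1 (Eve) has 1→2.
A3 = A2; e.g. 4 (Adam) can still go to 5. Fixed point.
Eve's winning region = {0, 1, 2, 3}.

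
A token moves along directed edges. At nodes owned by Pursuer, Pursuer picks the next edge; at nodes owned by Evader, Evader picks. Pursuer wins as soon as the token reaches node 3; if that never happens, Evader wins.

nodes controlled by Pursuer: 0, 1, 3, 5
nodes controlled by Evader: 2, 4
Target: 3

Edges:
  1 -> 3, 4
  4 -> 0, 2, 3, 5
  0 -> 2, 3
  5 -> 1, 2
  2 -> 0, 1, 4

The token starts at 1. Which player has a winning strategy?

A0 = {3}
A1: add {0, 1} — 0 (Pursuer) has 0→3; 1 (Pursuer) has 1→3.
1 ∈ A1, so Pursuer can force the target.

Pursuer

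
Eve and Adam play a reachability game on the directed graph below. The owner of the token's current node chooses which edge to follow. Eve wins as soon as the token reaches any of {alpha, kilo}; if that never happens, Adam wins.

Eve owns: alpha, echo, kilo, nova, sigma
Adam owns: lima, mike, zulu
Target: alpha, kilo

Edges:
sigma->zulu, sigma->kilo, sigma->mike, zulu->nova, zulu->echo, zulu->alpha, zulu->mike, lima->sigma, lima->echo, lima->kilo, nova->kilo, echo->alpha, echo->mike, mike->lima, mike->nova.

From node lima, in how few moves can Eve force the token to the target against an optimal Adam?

A0 = {alpha, kilo}
A1: add {echo, nova, sigma} — sigma (Eve) has sigma→kilo; nova (Eve) has nova→kilo; echo (Eve) has echo→alpha.
A2: add {lima} — lima (Adam): all of {sigma, echo, kilo} already in.
lima enters the attractor at level 2, so Eve can force the target in 2 moves from there.

2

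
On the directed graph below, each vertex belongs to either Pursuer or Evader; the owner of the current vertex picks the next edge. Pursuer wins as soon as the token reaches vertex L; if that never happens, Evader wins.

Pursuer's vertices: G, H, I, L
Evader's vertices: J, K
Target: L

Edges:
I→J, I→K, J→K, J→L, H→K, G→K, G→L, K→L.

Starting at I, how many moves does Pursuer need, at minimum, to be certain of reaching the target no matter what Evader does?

2

A0 = {L}
A1: add {G, K} — G (Pursuer) has G→L; K (Evader): all of {L} already in.
A2: add {H, I, J} — H (Pursuer) has H→K; I (Pursuer) has I→K; J (Evader): all of {K, L} already in.
A2 = all vertices. Fixed point.
I enters the attractor at level 2, so Pursuer can force the target in 2 moves from there.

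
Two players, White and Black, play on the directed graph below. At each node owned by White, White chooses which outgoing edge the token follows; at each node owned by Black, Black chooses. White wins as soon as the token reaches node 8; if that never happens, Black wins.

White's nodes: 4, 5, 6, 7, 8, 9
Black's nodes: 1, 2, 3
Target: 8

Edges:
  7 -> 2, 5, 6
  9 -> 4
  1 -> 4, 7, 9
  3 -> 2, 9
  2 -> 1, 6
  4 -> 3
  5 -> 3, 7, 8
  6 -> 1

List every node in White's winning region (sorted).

A0 = {8}
A1: add {5} — 5 (White) has 5→8.
A2: add {7} — 7 (White) has 7→5.
A3 = A2; e.g. 1 (Black) can still go to 4. Fixed point.
White's winning region = {5, 7, 8}.

5, 7, 8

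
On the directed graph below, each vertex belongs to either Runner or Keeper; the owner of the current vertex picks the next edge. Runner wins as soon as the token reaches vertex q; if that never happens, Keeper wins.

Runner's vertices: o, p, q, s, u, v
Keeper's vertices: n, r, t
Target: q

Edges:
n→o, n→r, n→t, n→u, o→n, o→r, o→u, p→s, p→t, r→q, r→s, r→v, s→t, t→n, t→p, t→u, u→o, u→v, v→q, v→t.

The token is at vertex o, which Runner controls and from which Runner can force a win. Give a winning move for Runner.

u

A0 = {q}
A1: add {v} — v (Runner) has v→q.
A2: add {u} — u (Runner) has u→v.
A3: add {o} — o (Runner) has o→u.
A4 = A3; e.g. n (Keeper) can still go to r. Fixed point.
From o, successor u is in the attractor (rank 2); the other successors n, r are not.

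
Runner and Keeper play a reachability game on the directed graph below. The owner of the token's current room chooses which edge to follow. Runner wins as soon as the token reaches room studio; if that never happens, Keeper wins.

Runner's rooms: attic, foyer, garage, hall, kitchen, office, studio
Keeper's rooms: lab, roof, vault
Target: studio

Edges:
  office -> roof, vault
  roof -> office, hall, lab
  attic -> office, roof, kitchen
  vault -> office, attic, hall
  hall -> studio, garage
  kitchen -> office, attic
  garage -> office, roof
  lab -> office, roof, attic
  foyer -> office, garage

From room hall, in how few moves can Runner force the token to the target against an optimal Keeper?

A0 = {studio}
A1: add {hall} — hall (Runner) has hall→studio.
A2 = A1; e.g. office (Runner) has no edge into A1. Fixed point.
hall enters the attractor at level 1, so Runner can force the target in 1 move from there.

1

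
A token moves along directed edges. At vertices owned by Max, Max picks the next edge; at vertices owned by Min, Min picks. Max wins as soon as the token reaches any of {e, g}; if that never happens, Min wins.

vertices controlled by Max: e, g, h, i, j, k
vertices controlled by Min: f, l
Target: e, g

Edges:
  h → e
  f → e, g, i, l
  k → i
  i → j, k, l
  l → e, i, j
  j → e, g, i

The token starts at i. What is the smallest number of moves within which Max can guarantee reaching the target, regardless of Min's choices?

2

A0 = {e, g}
A1: add {h, j} — h (Max) has h→e; j (Max) has j→e.
A2: add {i} — i (Max) has i→j.
i enters the attractor at level 2, so Max can force the target in 2 moves from there.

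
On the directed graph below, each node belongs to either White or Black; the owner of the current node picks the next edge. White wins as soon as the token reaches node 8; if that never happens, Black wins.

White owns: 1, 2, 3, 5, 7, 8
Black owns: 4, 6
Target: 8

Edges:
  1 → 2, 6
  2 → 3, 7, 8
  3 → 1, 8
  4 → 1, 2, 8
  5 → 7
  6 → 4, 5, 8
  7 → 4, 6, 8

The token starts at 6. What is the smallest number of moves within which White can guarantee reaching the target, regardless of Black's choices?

4

A0 = {8}
A1: add {2, 3, 7} — 2 (White) has 2→8; 3 (White) has 3→8; 7 (White) has 7→8.
A2: add {1, 5} — 1 (White) has 1→2; 5 (White) has 5→7.
A3: add {4} — 4 (Black): all of {1, 2, 8} already in.
A4: add {6} — 6 (Black): all of {4, 5, 8} already in.
A4 = all vertices. Fixed point.
6 enters the attractor at level 4, so White can force the target in 4 moves from there.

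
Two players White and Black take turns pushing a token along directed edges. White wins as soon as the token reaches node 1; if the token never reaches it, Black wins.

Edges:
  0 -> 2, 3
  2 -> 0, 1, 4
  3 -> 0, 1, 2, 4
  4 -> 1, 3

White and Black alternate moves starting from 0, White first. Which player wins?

Track states (vertex, player-to-move).
A0 = {(1,White), (1,Black)}
A1: add {(2,White), (3,White), (4,White)}.
A2: add {(0,Black), (4,Black)}.
A3 = A2; e.g. (0,White) stays out. (0,White) never enters ⇒ Black avoids the target.

Black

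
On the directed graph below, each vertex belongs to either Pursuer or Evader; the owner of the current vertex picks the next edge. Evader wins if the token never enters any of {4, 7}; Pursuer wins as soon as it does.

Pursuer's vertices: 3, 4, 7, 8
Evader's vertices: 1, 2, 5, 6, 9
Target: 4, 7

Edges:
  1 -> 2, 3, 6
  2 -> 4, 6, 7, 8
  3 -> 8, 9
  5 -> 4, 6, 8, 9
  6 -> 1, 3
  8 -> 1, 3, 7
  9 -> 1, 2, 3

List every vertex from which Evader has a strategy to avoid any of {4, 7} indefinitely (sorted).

1, 2, 5, 6, 9

A0 = {4, 7}
A1: add {8} — 8 (Pursuer) has 8→7.
A2: add {3} — 3 (Pursuer) has 3→8.
A3 = A2; e.g. 1 (Evader) can still go to 2. Fixed point.
Pursuer's attractor = {3, 4, 7, 8}; Evader avoids the target exactly from the complement.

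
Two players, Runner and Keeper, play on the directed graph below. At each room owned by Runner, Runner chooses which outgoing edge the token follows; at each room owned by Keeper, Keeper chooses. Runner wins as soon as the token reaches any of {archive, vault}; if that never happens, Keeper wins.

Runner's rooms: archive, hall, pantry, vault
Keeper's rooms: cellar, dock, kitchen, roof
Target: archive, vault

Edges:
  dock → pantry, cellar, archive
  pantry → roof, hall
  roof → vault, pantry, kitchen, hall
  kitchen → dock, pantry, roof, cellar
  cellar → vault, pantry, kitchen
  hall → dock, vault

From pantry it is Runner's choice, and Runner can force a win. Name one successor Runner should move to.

hall

A0 = {archive, vault}
A1: add {hall} — hall (Runner) has hall→vault.
A2: add {pantry} — pantry (Runner) has pantry→hall.
A3 = A2; e.g. dock (Keeper) can still go to cellar. Fixed point.
From pantry, successor hall is in the attractor (rank 1); the other successor roof is not.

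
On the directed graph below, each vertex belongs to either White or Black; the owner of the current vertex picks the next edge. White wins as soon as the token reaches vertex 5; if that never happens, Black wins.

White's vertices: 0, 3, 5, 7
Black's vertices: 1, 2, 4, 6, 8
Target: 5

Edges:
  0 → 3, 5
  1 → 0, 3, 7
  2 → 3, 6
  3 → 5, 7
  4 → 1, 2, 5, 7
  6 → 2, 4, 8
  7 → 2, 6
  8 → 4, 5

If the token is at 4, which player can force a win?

Black

A0 = {5}
A1: add {0, 3} — 0 (White) has 0→5; 3 (White) has 3→5.
A2 = A1; e.g. 1 (Black) can still go to 7. Fixed point.
4 never enters the attractor, so Black can avoid the target forever.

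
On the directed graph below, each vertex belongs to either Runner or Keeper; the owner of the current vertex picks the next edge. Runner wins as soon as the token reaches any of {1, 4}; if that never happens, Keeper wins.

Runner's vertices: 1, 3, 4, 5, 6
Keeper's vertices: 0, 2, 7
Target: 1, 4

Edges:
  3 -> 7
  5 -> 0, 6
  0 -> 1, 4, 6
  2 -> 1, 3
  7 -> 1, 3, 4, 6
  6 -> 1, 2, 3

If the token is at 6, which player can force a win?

A0 = {1, 4}
A1: add {6} — 6 (Runner) has 6→1.
6 ∈ A1, so Runner can force the target.

Runner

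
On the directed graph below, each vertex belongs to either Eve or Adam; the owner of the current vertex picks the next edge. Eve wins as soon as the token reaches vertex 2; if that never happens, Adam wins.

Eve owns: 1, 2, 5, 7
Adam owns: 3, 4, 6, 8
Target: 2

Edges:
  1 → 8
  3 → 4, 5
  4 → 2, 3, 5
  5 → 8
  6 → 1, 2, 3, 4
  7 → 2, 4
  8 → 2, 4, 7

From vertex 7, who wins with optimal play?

A0 = {2}
A1: add {7} — 7 (Eve) has 7→2.
A2 = A1; e.g. 1 (Eve) has no edge into A1. Fixed point.
7 ∈ A1, so Eve can force the target.

Eve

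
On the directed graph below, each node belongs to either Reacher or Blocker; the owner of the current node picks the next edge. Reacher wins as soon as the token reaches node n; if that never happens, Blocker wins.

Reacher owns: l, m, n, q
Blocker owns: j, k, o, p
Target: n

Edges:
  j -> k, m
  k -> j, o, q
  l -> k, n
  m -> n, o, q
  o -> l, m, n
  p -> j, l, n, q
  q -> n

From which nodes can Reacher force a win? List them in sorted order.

l, m, n, o, q

A0 = {n}
A1: add {l, m, q} — l (Reacher) has l→n; m (Reacher) has m→n; q (Reacher) has q→n.
A2: add {o} — o (Blocker): all of {l, m, n} already in.
A3 = A2; e.g. j (Blocker) can still go to k. Fixed point.
Reacher's winning region = {l, m, n, o, q}.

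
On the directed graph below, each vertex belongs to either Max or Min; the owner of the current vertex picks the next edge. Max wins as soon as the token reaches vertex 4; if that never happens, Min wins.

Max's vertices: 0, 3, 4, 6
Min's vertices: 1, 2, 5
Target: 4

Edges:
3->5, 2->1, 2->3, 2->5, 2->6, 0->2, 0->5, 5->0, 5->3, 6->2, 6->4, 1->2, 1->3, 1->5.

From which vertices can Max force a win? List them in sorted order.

A0 = {4}
A1: add {6} — 6 (Max) has 6→4.
A2 = A1; e.g. 0 (Max) has no edge into A1. Fixed point.
Max's winning region = {4, 6}.

4, 6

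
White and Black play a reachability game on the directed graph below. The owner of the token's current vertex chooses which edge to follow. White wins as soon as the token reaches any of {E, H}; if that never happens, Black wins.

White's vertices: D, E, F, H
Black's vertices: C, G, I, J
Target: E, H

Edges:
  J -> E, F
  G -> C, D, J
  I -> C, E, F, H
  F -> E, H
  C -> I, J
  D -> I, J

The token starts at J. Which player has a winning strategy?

White

A0 = {E, H}
A1: add {F} — F (White) has F→E.
A2: add {J} — J (Black): all of {E, F} already in.
J ∈ A2, so White can force the target.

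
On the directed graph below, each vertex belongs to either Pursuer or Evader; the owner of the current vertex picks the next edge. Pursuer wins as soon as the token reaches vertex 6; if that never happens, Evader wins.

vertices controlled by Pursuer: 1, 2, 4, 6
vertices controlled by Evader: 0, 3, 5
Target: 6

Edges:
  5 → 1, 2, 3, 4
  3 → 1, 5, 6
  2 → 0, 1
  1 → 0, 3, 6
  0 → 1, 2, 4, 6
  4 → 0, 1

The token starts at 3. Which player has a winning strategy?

A0 = {6}
A1: add {1} — 1 (Pursuer) has 1→6.
A2: add {2, 4} — 2 (Pursuer) has 2→1; 4 (Pursuer) has 4→1.
A3: add {0} — 0 (Evader): all of {1, 2, 4, 6} already in.
A4 = A3; e.g. 3 (Evader) can still go to 5. Fixed point.
3 never enters the attractor, so Evader can avoid the target forever.

Evader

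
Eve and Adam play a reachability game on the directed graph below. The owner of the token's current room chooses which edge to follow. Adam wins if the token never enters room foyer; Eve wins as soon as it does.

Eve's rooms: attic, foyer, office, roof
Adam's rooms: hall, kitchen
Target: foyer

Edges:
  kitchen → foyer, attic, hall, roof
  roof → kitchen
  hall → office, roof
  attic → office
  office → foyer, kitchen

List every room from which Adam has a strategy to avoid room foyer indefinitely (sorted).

A0 = {foyer}
A1: add {office} — office (Eve) has office→foyer.
A2: add {attic} — attic (Eve) has attic→office.
A3 = A2; e.g. kitchen (Adam) can still go to hall. Fixed point.
Eve's attractor = {attic, foyer, office}; Adam avoids the target exactly from the complement.

hall, kitchen, roof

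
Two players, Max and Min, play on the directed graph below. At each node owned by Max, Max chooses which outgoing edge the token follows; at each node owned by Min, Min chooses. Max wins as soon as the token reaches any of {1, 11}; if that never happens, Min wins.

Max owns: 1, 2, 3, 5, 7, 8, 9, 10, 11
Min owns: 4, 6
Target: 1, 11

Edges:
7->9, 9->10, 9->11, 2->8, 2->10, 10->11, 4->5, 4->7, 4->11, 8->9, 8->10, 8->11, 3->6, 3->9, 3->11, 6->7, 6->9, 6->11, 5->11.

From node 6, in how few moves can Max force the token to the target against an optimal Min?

A0 = {1, 11}
A1: add {3, 5, 8, 9, 10} — 3 (Max) has 3→11; 5 (Max) has 5→11; 8 (Max) has 8→11; 9 (Max) has 9→11; 10 (Max) has 10→11.
A2: add {2, 7} — 2 (Max) has 2→8; 7 (Max) has 7→9.
A3: add {4, 6} — 4 (Min): all of {5, 7, 11} already in; 6 (Min): all of {7, 9, 11} already in.
A3 = all vertices. Fixed point.
6 enters the attractor at level 3, so Max can force the target in 3 moves from there.

3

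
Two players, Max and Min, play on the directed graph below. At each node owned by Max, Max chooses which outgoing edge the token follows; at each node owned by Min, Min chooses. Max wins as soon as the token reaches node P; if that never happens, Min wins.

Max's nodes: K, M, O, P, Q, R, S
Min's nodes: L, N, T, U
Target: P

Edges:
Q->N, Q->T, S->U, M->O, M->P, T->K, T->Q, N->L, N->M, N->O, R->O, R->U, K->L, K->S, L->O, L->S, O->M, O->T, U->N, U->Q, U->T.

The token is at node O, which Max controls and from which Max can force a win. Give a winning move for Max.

M

A0 = {P}
A1: add {M} — M (Max) has M→P.
A2: add {O} — O (Max) has O→M.
A3: add {R} — R (Max) has R→O.
A4 = A3; e.g. K (Max) has no edge into A3. Fixed point.
From O, successor M is in the attractor (rank 1); the other successor T is not.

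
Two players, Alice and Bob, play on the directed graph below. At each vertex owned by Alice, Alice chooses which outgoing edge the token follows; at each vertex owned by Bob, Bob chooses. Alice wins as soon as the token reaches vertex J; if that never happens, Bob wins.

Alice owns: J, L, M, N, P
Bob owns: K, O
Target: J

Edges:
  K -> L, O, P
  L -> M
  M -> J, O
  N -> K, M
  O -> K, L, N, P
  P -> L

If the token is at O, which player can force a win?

Bob

A0 = {J}
A1: add {M} — M (Alice) has M→J.
A2: add {L, N} — L (Alice) has L→M; N (Alice) has N→M.
A3: add {P} — P (Alice) has P→L.
A4 = A3; e.g. K (Bob) can still go to O. Fixed point.
O never enters the attractor, so Bob can avoid the target forever.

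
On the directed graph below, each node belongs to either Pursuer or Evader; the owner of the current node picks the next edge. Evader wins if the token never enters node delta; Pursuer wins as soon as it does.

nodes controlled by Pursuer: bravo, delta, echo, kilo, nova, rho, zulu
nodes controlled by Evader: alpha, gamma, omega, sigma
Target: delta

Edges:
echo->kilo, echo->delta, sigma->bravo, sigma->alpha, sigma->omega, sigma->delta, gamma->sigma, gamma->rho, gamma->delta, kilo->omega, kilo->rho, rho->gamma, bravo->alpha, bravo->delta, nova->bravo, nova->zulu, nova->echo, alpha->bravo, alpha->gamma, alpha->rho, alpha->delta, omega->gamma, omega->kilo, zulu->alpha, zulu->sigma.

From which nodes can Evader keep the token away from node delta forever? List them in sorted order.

alpha, gamma, kilo, omega, rho, sigma, zulu

A0 = {delta}
A1: add {bravo, echo} — bravo (Pursuer) has bravo→delta; echo (Pursuer) has echo→delta.
A2: add {nova} — nova (Pursuer) has nova→bravo.
A3 = A2; e.g. gamma (Evader) can still go to sigma. Fixed point.
Pursuer's attractor = {bravo, delta, echo, nova}; Evader avoids the target exactly from the complement.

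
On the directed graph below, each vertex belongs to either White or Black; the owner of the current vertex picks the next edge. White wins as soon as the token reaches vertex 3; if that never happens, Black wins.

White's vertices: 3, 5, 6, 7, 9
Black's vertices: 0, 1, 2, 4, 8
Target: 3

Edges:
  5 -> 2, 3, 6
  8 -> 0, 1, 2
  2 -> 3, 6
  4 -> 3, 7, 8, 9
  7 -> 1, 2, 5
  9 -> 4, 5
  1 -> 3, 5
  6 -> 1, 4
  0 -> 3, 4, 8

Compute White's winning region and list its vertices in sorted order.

1, 2, 3, 5, 6, 7, 9

A0 = {3}
A1: add {5} — 5 (White) has 5→3.
A2: add {1, 7, 9} — 1 (Black): all of {3, 5} already in; 7 (White) has 7→5; 9 (White) has 9→5.
A3: add {6} — 6 (White) has 6→1.
A4: add {2} — 2 (Black): all of {3, 6} already in.
A5 = A4; e.g. 0 (Black) can still go to 4. Fixed point.
White's winning region = {1, 2, 3, 5, 6, 7, 9}.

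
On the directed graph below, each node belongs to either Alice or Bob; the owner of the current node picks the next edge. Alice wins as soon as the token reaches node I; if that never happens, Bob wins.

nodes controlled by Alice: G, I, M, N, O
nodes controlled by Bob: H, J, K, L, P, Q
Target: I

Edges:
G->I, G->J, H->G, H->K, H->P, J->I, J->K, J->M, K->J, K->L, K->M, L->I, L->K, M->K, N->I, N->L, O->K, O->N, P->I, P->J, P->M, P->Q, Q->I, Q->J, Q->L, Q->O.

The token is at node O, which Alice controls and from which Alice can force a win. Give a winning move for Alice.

A0 = {I}
A1: add {G, N} — G (Alice) has G→I; N (Alice) has N→I.
A2: add {O} — O (Alice) has O→N.
A3 = A2; e.g. H (Bob) can still go to K. Fixed point.
From O, successor N is in the attractor (rank 1); the other successor K is not.

N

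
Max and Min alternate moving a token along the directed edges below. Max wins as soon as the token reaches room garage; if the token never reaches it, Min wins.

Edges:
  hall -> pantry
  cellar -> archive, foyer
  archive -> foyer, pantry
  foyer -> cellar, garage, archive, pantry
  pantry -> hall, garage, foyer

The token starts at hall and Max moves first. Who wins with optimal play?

Track states (vertex, player-to-move).
A0 = {(garage,Max), (garage,Min)}
A1: add {(foyer,Max), (pantry,Max)}.
A2: add {(hall,Min), (archive,Min)}.
A3: add {(cellar,Max)}.
A4 = A3; e.g. (hall,Max) stays out. (hall,Max) never enters ⇒ Min avoids the target.

Min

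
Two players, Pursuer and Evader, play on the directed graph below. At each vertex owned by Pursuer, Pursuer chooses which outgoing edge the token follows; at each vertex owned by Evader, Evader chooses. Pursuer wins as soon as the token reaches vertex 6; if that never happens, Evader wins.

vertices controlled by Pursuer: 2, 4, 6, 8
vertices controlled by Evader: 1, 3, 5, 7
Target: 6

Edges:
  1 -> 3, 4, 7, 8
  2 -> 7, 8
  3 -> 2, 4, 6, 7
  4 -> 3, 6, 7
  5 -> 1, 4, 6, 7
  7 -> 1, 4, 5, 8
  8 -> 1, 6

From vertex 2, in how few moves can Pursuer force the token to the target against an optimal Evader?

A0 = {6}
A1: add {4, 8} — 4 (Pursuer) has 4→6; 8 (Pursuer) has 8→6.
A2: add {2} — 2 (Pursuer) has 2→8.
A3 = A2; e.g. 1 (Evader) can still go to 3. Fixed point.
2 enters the attractor at level 2, so Pursuer can force the target in 2 moves from there.

2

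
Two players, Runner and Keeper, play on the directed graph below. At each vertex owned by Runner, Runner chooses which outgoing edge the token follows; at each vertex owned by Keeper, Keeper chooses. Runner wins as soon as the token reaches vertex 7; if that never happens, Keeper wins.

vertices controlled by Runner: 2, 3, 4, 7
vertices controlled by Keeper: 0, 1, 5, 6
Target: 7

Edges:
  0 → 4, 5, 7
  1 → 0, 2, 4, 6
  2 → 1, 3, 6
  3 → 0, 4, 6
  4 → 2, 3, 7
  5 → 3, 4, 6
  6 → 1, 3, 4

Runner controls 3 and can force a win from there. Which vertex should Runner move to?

A0 = {7}
A1: add {4} — 4 (Runner) has 4→7.
A2: add {3} — 3 (Runner) has 3→4.
A3: add {2} — 2 (Runner) has 2→3.
A4 = A3; e.g. 0 (Keeper) can still go to 5. Fixed point.
From 3, successor 4 is in the attractor (rank 1); the other successors 0, 6 are not.

4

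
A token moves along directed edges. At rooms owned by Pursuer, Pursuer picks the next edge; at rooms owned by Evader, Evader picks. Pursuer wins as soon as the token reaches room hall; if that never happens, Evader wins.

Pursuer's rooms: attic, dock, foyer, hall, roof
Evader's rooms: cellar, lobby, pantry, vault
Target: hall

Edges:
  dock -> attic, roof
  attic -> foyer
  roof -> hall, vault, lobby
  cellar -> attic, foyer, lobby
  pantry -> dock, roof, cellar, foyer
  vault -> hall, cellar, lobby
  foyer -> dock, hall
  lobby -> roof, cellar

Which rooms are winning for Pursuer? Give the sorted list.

attic, dock, foyer, hall, roof

A0 = {hall}
A1: add {foyer, roof} — roof (Pursuer) has roof→hall; foyer (Pursuer) has foyer→hall.
A2: add {attic, dock} — dock (Pursuer) has dock→roof; attic (Pursuer) has attic→foyer.
A3 = A2; e.g. cellar (Evader) can still go to lobby. Fixed point.
Pursuer's winning region = {attic, dock, foyer, hall, roof}.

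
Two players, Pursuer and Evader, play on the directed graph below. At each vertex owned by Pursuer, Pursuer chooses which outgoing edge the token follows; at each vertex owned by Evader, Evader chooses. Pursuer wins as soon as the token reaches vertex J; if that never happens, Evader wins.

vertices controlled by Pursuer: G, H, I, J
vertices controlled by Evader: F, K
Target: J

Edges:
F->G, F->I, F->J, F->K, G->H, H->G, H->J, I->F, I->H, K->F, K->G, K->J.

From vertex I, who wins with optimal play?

Pursuer

A0 = {J}
A1: add {H} — H (Pursuer) has H→J.
A2: add {G, I} — G (Pursuer) has G→H; I (Pursuer) has I→H.
A3 = A2; e.g. F (Evader) can still go to K. Fixed point.
I ∈ A2, so Pursuer can force the target.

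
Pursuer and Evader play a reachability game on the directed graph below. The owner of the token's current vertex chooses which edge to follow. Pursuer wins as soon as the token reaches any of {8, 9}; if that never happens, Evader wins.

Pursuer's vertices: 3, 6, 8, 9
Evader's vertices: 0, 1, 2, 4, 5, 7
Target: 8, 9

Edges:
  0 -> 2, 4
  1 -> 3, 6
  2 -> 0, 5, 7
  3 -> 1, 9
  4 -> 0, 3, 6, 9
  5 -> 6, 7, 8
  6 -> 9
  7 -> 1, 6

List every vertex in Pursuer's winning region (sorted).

1, 3, 5, 6, 7, 8, 9

A0 = {8, 9}
A1: add {3, 6} — 3 (Pursuer) has 3→9; 6 (Pursuer) has 6→9.
A2: add {1} — 1 (Evader): all of {3, 6} already in.
A3: add {7} — 7 (Evader): all of {1, 6} already in.
A4: add {5} — 5 (Evader): all of {6, 7, 8} already in.
A5 = A4; e.g. 0 (Evader) can still go to 2. Fixed point.
Pursuer's winning region = {1, 3, 5, 6, 7, 8, 9}.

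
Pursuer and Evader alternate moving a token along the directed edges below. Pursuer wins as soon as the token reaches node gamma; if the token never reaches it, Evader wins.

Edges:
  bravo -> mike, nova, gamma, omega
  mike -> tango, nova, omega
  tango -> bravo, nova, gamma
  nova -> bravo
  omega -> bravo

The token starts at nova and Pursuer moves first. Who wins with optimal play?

Evader

Track states (vertex, player-to-move).
A0 = {(gamma,Pursuer), (gamma,Evader)}
A1: add {(bravo,Pursuer), (tango,Pursuer)}.
A2: add {(nova,Evader), (omega,Evader)}.
A3: add {(mike,Pursuer)}.
A4 = A3; e.g. (bravo,Evader) stays out. (nova,Pursuer) never enters ⇒ Evader avoids the target.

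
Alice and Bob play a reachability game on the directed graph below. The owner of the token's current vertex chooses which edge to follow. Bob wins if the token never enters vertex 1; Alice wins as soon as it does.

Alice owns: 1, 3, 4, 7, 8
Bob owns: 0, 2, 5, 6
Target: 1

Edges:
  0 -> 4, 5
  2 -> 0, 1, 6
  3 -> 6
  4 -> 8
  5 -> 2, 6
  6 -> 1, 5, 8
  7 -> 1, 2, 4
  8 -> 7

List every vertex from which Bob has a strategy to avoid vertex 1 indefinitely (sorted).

0, 2, 3, 5, 6

A0 = {1}
A1: add {7} — 7 (Alice) has 7→1.
A2: add {8} — 8 (Alice) has 8→7.
A3: add {4} — 4 (Alice) has 4→8.
A4 = A3; e.g. 0 (Bob) can still go to 5. Fixed point.
Alice's attractor = {1, 4, 7, 8}; Bob avoids the target exactly from the complement.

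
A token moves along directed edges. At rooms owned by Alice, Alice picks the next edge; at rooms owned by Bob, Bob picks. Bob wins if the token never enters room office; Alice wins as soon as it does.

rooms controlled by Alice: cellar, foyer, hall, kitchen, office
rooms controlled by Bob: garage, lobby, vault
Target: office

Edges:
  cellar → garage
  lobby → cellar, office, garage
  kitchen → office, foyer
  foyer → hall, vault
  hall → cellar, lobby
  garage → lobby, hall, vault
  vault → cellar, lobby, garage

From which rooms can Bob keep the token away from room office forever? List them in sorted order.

cellar, foyer, garage, hall, lobby, vault

A0 = {office}
A1: add {kitchen} — kitchen (Alice) has kitchen→office.
A2 = A1; e.g. cellar (Alice) has no edge into A1. Fixed point.
Alice's attractor = {kitchen, office}; Bob avoids the target exactly from the complement.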